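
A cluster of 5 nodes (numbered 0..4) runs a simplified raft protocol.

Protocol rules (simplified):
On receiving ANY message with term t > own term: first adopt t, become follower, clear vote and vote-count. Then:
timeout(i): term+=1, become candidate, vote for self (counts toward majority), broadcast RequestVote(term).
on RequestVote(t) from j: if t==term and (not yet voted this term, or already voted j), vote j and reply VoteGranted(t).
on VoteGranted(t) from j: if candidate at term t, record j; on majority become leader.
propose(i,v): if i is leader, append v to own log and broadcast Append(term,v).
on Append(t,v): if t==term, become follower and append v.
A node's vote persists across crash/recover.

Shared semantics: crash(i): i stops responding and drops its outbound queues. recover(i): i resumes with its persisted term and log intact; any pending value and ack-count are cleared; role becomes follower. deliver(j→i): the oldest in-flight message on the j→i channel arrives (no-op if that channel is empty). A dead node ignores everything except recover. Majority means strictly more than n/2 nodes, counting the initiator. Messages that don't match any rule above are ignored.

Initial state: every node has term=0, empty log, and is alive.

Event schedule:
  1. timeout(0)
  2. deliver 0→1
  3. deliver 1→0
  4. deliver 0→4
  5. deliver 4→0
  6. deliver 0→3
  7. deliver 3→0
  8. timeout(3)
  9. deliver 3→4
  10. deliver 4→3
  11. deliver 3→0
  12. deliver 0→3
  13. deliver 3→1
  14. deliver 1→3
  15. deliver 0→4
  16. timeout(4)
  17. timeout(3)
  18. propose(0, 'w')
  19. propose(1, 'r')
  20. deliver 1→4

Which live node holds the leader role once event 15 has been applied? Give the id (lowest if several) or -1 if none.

after 1 — timeout(0): n0:cand/t1/[-]
after 2 — deliver 0→1: n1:foll/t1/[-]
after 3 — deliver 1→0: ·
after 4 — deliver 0→4: n4:foll/t1/[-]
after 5 — deliver 4→0: n0:lead/t1/[-]
after 6 — deliver 0→3: n3:foll/t1/[-]
after 7 — deliver 3→0: ·
after 8 — timeout(3): n3:cand/t2/[-]
after 9 — deliver 3→4: n4:foll/t2/[-]
after 10 — deliver 4→3: ·
after 11 — deliver 3→0: n0:foll/t2/[-]
after 12 — deliver 0→3: n3:lead/t2/[-]
after 13 — deliver 3→1: n1:foll/t2/[-]
after 14 — deliver 1→3: ·
after 15 — deliver 0→4: ·

3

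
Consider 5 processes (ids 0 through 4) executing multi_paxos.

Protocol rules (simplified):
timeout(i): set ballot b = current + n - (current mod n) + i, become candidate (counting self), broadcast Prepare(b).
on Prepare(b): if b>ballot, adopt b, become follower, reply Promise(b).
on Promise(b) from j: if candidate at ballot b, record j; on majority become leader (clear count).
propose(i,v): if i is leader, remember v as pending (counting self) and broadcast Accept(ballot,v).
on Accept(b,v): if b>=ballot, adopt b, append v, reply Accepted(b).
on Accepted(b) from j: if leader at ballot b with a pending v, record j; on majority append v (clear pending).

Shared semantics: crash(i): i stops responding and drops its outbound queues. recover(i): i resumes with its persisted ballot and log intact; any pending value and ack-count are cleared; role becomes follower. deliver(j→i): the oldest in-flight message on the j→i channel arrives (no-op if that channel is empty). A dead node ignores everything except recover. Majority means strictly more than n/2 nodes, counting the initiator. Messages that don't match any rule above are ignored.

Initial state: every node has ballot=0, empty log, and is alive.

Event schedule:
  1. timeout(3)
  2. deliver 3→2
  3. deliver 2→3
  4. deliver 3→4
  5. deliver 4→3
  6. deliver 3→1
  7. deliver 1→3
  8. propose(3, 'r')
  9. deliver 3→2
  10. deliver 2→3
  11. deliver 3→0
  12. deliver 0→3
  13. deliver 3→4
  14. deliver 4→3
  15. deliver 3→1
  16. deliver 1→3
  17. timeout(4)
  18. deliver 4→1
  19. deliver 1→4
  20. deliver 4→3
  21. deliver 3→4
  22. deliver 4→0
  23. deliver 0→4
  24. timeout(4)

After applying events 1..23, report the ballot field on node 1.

14

[1] timeout(3) → N3(cand b8 [-])
[2] deliver 3→2 → N2(foll b8 [-])
[3] deliver 2→3 → ∅
[4] deliver 3→4 → N4(foll b8 [-])
[5] deliver 4→3 → N3(lead b8 [-])
[6] deliver 3→1 → N1(foll b8 [-])
[7] deliver 1→3 → ∅
[8] propose(3,'r') → ∅
[9] deliver 3→2 → N2(foll b8 [r])
[10] deliver 2→3 → ∅
[11] deliver 3→0 → N0(foll b8 [-])
[12] deliver 0→3 → ∅
[13] deliver 3→4 → N4(foll b8 [r])
[14] deliver 4→3 → N3(lead b8 [r])
[15] deliver 3→1 → N1(foll b8 [r])
[16] deliver 1→3 → ∅
[17] timeout(4) → N4(cand b14 [r])
[18] deliver 4→1 → N1(foll b14 [r])
[19] deliver 1→4 → ∅
[20] deliver 4→3 → N3(foll b14 [r])
[21] deliver 3→4 → N4(lead b14 [r])
[22] deliver 4→0 → N0(foll b14 [-])
[23] deliver 0→4 → ∅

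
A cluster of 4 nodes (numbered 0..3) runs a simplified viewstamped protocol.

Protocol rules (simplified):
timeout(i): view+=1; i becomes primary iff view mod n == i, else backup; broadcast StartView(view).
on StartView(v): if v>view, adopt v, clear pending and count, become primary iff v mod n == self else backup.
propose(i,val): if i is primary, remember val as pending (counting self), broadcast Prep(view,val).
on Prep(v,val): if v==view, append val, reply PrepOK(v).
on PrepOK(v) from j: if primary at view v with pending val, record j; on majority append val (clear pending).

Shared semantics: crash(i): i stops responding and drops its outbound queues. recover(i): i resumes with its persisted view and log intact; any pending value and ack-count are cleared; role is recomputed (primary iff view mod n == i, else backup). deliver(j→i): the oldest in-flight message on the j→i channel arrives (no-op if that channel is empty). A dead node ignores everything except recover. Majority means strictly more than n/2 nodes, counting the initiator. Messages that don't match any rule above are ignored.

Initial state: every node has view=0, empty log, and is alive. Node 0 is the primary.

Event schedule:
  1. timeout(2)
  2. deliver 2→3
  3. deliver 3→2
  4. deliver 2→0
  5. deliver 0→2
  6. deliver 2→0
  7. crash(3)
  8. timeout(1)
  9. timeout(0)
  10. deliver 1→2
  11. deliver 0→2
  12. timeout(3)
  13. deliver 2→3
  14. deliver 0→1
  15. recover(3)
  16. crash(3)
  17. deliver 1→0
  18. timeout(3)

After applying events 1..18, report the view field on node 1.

after 1 — timeout(2): n2:back/v1/[-]
after 2 — deliver 2→3: n3:back/v1/[-]
after 3 — deliver 3→2: ·
after 4 — deliver 2→0: n0:back/v1/[-]
after 5 — deliver 0→2: ·
after 6 — deliver 2→0: ·
after 7 — crash(3): n3:✗back/v1/[-]
after 8 — timeout(1): n1:prim/v1/[-]
after 9 — timeout(0): n0:back/v2/[-]
after 10 — deliver 1→2: ·
after 11 — deliver 0→2: n2:prim/v2/[-]
after 12 — timeout(3): ·
after 13 — deliver 2→3: ·
after 14 — deliver 0→1: n1:back/v2/[-]
after 15 — recover(3): n3:back/v1/[-]
after 16 — crash(3): n3:✗back/v1/[-]
after 17 — deliver 1→0: ·
after 18 — timeout(3): ·

2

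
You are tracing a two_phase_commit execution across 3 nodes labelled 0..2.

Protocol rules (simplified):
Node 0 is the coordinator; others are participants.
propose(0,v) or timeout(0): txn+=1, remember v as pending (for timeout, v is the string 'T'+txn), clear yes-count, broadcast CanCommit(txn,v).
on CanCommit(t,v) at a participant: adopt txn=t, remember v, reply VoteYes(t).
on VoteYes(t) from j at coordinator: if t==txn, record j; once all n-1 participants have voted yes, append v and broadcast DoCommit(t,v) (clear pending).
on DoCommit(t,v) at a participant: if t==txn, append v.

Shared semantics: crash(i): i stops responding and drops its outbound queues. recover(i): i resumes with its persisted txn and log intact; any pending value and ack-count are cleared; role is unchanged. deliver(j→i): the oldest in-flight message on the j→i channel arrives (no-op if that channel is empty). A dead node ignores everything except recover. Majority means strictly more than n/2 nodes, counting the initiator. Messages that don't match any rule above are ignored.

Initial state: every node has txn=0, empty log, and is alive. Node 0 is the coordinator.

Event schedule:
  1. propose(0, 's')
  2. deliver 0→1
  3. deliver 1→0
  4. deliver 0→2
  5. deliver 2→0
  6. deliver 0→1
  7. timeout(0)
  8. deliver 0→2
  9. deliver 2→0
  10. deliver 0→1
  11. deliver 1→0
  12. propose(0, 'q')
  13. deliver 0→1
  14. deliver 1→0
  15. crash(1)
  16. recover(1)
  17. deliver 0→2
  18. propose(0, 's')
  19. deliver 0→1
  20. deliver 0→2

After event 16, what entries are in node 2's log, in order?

step 1 propose(0,'s'): 0={coor,t=1,log=-}
step 2 deliver 0→1: 1={part,t=1,log=-}
step 3 deliver 1→0: —
step 4 deliver 0→2: 2={part,t=1,log=-}
step 5 deliver 2→0: 0={coor,t=1,log=s}
step 6 deliver 0→1: 1={part,t=1,log=s}
step 7 timeout(0): 0={coor,t=2,log=s}
step 8 deliver 0→2: 2={part,t=1,log=s}
step 9 deliver 2→0: —
step 10 deliver 0→1: 1={part,t=2,log=s}
step 11 deliver 1→0: —
step 12 propose(0,'q'): 0={coor,t=3,log=s}
step 13 deliver 0→1: 1={part,t=3,log=s}
step 14 deliver 1→0: —
step 15 crash(1): 1={✗part,t=3,log=s}
step 16 recover(1): 1={part,t=3,log=s}

s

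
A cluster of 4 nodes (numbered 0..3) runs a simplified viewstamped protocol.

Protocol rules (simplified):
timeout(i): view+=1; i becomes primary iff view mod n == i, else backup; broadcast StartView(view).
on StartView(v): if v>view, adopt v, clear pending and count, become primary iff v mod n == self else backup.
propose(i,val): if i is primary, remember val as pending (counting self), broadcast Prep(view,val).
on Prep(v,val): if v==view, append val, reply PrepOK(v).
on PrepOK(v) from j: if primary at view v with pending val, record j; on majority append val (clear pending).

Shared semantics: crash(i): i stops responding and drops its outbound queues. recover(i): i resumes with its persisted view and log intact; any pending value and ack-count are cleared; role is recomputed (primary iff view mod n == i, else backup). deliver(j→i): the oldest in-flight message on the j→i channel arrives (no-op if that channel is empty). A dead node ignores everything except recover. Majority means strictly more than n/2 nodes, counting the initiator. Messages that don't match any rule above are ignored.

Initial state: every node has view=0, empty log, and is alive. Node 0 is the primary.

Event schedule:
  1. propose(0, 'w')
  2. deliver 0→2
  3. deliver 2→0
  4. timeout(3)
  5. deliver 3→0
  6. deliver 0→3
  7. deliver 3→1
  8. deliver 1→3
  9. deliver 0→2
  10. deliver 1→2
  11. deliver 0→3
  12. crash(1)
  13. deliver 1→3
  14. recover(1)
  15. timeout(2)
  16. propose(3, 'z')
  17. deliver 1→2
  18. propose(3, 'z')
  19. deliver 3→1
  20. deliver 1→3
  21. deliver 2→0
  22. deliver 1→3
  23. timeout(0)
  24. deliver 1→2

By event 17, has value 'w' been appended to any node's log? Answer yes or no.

yes

e1 propose(0,'w'): ·
e2 deliver 0→2: 2[back,v=0,w]
e3 deliver 2→0: ·
e4 timeout(3): 3[back,v=1,-]
e5 deliver 3→0: 0[back,v=1,-]
e6 deliver 0→3: ·
e7 deliver 3→1: 1[prim,v=1,-]
e8 deliver 1→3: ·
e9 deliver 0→2: ·
e10 deliver 1→2: ·
e11 deliver 0→3: ·
e12 crash(1): 1[✗prim,v=1,-]
e13 deliver 1→3: ·
e14 recover(1): 1[prim,v=1,-]
e15 timeout(2): 2[back,v=1,w]
e16 propose(3,'z'): ·
e17 deliver 1→2: ·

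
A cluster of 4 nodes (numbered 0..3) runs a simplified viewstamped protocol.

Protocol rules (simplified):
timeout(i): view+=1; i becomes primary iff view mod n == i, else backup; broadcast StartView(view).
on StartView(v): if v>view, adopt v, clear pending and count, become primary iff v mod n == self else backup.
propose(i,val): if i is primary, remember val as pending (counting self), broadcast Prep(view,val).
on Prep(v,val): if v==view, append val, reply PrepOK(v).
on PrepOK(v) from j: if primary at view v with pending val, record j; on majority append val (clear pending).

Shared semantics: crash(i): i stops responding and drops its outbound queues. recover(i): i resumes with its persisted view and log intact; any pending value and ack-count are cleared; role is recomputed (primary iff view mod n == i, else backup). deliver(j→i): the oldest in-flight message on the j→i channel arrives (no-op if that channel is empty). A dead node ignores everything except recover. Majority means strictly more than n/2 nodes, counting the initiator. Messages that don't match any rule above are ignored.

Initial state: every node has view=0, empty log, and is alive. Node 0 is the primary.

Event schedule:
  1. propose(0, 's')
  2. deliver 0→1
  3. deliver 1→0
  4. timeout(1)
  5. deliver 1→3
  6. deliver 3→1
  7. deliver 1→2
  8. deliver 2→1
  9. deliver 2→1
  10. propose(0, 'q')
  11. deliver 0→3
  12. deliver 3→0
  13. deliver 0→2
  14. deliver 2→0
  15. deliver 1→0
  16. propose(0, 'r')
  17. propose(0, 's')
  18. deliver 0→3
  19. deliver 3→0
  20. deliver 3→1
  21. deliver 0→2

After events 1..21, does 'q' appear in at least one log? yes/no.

no

[1] propose(0,'s') → ∅
[2] deliver 0→1 → N1(back v0 [s])
[3] deliver 1→0 → ∅
[4] timeout(1) → N1(prim v1 [s])
[5] deliver 1→3 → N3(back v1 [-])
[6] deliver 3→1 → ∅
[7] deliver 1→2 → N2(back v1 [-])
[8] deliver 2→1 → ∅
[9] deliver 2→1 → ∅
[10] propose(0,'q') → ∅
[11] deliver 0→3 → ∅
[12] deliver 3→0 → ∅
[13] deliver 0→2 → ∅
[14] deliver 2→0 → ∅
[15] deliver 1→0 → N0(back v1 [-])
[16] propose(0,'r') → ∅
[17] propose(0,'s') → ∅
[18] deliver 0→3 → ∅
[19] deliver 3→0 → ∅
[20] deliver 3→1 → ∅
[21] deliver 0→2 → ∅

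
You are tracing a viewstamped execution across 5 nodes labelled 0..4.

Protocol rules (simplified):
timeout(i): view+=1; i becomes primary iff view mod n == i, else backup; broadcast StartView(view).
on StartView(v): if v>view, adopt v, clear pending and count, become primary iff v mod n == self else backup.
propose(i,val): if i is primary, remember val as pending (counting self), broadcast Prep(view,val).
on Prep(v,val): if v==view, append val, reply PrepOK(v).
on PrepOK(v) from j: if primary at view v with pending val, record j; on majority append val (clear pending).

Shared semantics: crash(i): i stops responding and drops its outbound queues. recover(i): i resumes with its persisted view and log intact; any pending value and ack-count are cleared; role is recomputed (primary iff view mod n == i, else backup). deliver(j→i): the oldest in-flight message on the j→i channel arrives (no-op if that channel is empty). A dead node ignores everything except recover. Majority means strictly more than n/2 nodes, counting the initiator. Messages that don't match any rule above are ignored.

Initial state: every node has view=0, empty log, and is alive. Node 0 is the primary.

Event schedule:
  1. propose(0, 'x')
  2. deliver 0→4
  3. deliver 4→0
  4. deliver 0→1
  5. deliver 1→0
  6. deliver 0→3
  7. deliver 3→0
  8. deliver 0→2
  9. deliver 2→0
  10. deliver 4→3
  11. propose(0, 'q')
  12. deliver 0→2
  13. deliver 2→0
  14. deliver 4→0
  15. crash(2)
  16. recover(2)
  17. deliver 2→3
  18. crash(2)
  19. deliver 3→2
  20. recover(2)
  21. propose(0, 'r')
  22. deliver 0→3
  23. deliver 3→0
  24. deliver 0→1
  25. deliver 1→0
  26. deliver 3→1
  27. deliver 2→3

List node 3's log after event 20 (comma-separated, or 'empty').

after 1 — propose(0,'x'): ·
after 2 — deliver 0→4: n4:back/v0/[x]
after 3 — deliver 4→0: ·
after 4 — deliver 0→1: n1:back/v0/[x]
after 5 — deliver 1→0: n0:prim/v0/[x]
after 6 — deliver 0→3: n3:back/v0/[x]
after 7 — deliver 3→0: ·
after 8 — deliver 0→2: n2:back/v0/[x]
after 9 — deliver 2→0: ·
after 10 — deliver 4→3: ·
after 11 — propose(0,'q'): ·
after 12 — deliver 0→2: n2:back/v0/[x,q]
after 13 — deliver 2→0: ·
after 14 — deliver 4→0: ·
after 15 — crash(2): n2:✗back/v0/[x,q]
after 16 — recover(2): n2:back/v0/[x,q]
after 17 — deliver 2→3: ·
after 18 — crash(2): n2:✗back/v0/[x,q]
after 19 — deliver 3→2: ·
after 20 — recover(2): n2:back/v0/[x,q]

x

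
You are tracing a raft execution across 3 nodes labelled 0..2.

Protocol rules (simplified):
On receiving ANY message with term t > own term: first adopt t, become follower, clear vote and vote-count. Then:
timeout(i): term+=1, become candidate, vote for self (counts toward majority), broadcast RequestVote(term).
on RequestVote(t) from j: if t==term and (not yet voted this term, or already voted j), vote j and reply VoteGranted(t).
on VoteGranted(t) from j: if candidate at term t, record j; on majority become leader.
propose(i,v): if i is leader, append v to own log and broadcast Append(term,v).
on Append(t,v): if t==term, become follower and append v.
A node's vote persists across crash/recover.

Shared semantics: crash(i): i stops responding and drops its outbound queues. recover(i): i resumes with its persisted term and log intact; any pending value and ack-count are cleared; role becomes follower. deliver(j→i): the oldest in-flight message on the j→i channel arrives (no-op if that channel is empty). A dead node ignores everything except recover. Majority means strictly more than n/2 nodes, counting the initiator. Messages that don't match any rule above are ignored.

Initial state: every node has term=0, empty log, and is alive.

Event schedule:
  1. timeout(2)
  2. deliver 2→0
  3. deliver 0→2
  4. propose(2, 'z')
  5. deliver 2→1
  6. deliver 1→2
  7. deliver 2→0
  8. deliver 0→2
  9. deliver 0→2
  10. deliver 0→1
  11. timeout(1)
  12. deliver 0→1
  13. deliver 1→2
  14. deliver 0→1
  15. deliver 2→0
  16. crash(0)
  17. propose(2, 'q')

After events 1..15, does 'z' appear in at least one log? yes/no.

yes

step 1 timeout(2): 2={cand,t=1,log=-}
step 2 deliver 2→0: 0={foll,t=1,log=-}
step 3 deliver 0→2: 2={lead,t=1,log=-}
step 4 propose(2,'z'): 2={lead,t=1,log=z}
step 5 deliver 2→1: 1={foll,t=1,log=-}
step 6 deliver 1→2: —
step 7 deliver 2→0: 0={foll,t=1,log=z}
step 8 deliver 0→2: —
step 9 deliver 0→2: —
step 10 deliver 0→1: —
step 11 timeout(1): 1={cand,t=2,log=-}
step 12 deliver 0→1: —
step 13 deliver 1→2: 2={foll,t=2,log=z}
step 14 deliver 0→1: —
step 15 deliver 2→0: —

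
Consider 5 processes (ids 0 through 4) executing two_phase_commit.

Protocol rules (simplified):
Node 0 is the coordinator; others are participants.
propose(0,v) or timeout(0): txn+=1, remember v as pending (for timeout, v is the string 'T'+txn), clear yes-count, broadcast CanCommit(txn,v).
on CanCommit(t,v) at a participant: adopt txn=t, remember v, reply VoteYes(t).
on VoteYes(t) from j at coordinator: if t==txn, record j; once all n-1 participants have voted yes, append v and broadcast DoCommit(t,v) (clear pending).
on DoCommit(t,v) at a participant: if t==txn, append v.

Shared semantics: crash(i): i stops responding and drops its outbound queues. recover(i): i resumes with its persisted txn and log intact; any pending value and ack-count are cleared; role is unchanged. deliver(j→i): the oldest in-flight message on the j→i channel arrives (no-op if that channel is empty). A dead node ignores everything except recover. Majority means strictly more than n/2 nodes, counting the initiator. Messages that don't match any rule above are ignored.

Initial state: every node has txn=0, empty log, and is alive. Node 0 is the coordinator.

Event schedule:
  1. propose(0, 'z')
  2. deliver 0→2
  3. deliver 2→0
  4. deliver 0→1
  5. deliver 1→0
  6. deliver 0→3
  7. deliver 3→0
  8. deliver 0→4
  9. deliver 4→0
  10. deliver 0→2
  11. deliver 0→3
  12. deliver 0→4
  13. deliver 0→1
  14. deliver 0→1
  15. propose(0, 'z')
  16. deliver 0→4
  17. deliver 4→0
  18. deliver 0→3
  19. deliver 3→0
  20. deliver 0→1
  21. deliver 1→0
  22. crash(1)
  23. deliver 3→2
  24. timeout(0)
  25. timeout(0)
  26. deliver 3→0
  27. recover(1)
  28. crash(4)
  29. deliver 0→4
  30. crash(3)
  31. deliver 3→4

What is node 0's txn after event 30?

4

step 1 propose(0,'z'): 0={coor,t=1,log=-}
step 2 deliver 0→2: 2={part,t=1,log=-}
step 3 deliver 2→0: —
step 4 deliver 0→1: 1={part,t=1,log=-}
step 5 deliver 1→0: —
step 6 deliver 0→3: 3={part,t=1,log=-}
step 7 deliver 3→0: —
step 8 deliver 0→4: 4={part,t=1,log=-}
step 9 deliver 4→0: 0={coor,t=1,log=z}
step 10 deliver 0→2: 2={part,t=1,log=z}
step 11 deliver 0→3: 3={part,t=1,log=z}
step 12 deliver 0→4: 4={part,t=1,log=z}
step 13 deliver 0→1: 1={part,t=1,log=z}
step 14 deliver 0→1: —
step 15 propose(0,'z'): 0={coor,t=2,log=z}
step 16 deliver 0→4: 4={part,t=2,log=z}
step 17 deliver 4→0: —
step 18 deliver 0→3: 3={part,t=2,log=z}
step 19 deliver 3→0: —
step 20 deliver 0→1: 1={part,t=2,log=z}
step 21 deliver 1→0: —
step 22 crash(1): 1={✗part,t=2,log=z}
step 23 deliver 3→2: —
step 24 timeout(0): 0={coor,t=3,log=z}
step 25 timeout(0): 0={coor,t=4,log=z}
step 26 deliver 3→0: —
step 27 recover(1): 1={part,t=2,log=z}
step 28 crash(4): 4={✗part,t=2,log=z}
step 29 deliver 0→4: —
step 30 crash(3): 3={✗part,t=2,log=z}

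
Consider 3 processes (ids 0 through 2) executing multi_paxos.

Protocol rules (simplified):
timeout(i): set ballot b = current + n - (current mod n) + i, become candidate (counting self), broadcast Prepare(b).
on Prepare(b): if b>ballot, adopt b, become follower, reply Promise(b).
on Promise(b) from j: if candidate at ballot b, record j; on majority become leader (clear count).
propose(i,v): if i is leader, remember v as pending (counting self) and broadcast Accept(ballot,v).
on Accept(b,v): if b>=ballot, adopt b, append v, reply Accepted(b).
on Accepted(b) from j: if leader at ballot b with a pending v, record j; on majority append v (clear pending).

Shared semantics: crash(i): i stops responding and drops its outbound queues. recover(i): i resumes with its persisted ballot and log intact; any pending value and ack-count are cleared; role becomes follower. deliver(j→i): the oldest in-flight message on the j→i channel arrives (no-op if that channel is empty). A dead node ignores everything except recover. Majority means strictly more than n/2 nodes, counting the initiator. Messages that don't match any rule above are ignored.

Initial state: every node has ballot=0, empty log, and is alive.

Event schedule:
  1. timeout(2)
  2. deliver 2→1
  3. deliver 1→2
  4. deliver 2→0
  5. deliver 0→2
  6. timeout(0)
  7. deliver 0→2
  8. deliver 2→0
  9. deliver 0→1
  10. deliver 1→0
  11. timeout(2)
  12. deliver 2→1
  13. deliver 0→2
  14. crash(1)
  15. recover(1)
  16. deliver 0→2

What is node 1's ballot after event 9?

[1] timeout(2) → N2(cand b5 [-])
[2] deliver 2→1 → N1(foll b5 [-])
[3] deliver 1→2 → N2(lead b5 [-])
[4] deliver 2→0 → N0(foll b5 [-])
[5] deliver 0→2 → ∅
[6] timeout(0) → N0(cand b6 [-])
[7] deliver 0→2 → N2(foll b6 [-])
[8] deliver 2→0 → N0(lead b6 [-])
[9] deliver 0→1 → N1(foll b6 [-])

6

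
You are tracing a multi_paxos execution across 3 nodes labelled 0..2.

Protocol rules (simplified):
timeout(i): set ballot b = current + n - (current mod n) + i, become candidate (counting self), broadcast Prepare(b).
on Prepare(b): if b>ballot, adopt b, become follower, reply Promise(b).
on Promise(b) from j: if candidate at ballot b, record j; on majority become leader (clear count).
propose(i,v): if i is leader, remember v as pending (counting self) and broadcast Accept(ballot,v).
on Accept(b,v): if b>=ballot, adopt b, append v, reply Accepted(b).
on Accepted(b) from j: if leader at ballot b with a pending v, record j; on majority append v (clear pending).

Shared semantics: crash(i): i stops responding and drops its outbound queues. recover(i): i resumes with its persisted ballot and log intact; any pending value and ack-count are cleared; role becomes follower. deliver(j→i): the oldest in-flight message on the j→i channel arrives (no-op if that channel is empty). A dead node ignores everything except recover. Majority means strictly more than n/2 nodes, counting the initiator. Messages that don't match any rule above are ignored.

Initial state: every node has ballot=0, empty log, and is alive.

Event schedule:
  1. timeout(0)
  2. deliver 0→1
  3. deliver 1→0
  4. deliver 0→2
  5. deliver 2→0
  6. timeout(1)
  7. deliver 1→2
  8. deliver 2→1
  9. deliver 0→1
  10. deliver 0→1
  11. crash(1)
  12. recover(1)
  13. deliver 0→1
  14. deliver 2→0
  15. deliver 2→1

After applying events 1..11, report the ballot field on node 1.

after 1 — timeout(0): n0:cand/b3/[-]
after 2 — deliver 0→1: n1:foll/b3/[-]
after 3 — deliver 1→0: n0:lead/b3/[-]
after 4 — deliver 0→2: n2:foll/b3/[-]
after 5 — deliver 2→0: ·
after 6 — timeout(1): n1:cand/b7/[-]
after 7 — deliver 1→2: n2:foll/b7/[-]
after 8 — deliver 2→1: n1:lead/b7/[-]
after 9 — deliver 0→1: ·
after 10 — deliver 0→1: ·
after 11 — crash(1): n1:✗lead/b7/[-]

7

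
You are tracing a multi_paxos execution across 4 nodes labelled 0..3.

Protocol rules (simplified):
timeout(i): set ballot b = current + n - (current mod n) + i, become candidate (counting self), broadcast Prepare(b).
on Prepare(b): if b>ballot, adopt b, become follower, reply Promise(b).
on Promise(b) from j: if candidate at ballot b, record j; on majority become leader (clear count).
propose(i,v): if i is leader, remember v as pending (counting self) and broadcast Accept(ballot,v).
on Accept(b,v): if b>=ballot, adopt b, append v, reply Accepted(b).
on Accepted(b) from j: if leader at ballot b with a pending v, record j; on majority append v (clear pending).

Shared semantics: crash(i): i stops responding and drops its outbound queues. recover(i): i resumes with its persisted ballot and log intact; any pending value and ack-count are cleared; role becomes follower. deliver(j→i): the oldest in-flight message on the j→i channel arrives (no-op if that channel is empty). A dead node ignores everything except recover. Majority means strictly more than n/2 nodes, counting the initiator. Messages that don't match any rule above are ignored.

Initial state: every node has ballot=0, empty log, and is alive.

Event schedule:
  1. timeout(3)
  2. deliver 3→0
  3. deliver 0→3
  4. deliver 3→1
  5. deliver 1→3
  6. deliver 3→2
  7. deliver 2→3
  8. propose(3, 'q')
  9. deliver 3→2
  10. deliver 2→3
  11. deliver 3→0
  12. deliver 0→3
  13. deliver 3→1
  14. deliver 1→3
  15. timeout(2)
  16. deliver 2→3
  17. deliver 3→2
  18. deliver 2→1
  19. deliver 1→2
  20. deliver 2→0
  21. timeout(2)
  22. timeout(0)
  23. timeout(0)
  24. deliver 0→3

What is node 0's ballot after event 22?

after 1 — timeout(3): n3:cand/b7/[-]
after 2 — deliver 3→0: n0:foll/b7/[-]
after 3 — deliver 0→3: ·
after 4 — deliver 3→1: n1:foll/b7/[-]
after 5 — deliver 1→3: n3:lead/b7/[-]
after 6 — deliver 3→2: n2:foll/b7/[-]
after 7 — deliver 2→3: ·
after 8 — propose(3,'q'): ·
after 9 — deliver 3→2: n2:foll/b7/[q]
after 10 — deliver 2→3: ·
after 11 — deliver 3→0: n0:foll/b7/[q]
after 12 — deliver 0→3: n3:lead/b7/[q]
after 13 — deliver 3→1: n1:foll/b7/[q]
after 14 — deliver 1→3: ·
after 15 — timeout(2): n2:cand/b10/[q]
after 16 — deliver 2→3: n3:foll/b10/[q]
after 17 — deliver 3→2: ·
after 18 — deliver 2→1: n1:foll/b10/[q]
after 19 — deliver 1→2: n2:lead/b10/[q]
after 20 — deliver 2→0: n0:foll/b10/[q]
after 21 — timeout(2): n2:cand/b14/[q]
after 22 — timeout(0): n0:cand/b12/[q]

12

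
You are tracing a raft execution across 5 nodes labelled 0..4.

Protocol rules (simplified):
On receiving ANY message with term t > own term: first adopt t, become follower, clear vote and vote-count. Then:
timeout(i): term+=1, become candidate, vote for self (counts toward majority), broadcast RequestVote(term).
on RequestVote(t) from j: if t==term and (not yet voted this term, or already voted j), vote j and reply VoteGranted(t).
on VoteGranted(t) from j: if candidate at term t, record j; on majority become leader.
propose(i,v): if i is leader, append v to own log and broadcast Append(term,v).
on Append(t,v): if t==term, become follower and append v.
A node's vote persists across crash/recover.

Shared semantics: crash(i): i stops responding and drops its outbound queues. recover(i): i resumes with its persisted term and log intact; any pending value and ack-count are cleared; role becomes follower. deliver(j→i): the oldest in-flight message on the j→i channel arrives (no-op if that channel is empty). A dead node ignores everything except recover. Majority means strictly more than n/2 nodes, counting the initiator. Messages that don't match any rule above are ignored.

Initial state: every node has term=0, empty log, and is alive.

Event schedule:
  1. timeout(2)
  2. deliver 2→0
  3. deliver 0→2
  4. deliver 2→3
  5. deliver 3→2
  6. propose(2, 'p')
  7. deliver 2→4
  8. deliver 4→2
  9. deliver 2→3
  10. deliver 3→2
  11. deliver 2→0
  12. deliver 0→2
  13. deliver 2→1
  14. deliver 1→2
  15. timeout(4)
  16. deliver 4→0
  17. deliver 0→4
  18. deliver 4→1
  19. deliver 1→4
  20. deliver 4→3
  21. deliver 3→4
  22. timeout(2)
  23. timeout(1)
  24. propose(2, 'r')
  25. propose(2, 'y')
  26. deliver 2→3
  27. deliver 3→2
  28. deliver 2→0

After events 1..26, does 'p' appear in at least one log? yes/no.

yes

[1] timeout(2) → N2(cand t1 [-])
[2] deliver 2→0 → N0(foll t1 [-])
[3] deliver 0→2 → ∅
[4] deliver 2→3 → N3(foll t1 [-])
[5] deliver 3→2 → N2(lead t1 [-])
[6] propose(2,'p') → N2(lead t1 [p])
[7] deliver 2→4 → N4(foll t1 [-])
[8] deliver 4→2 → ∅
[9] deliver 2→3 → N3(foll t1 [p])
[10] deliver 3→2 → ∅
[11] deliver 2→0 → N0(foll t1 [p])
[12] deliver 0→2 → ∅
[13] deliver 2→1 → N1(foll t1 [-])
[14] deliver 1→2 → ∅
[15] timeout(4) → N4(cand t2 [-])
[16] deliver 4→0 → N0(foll t2 [p])
[17] deliver 0→4 → ∅
[18] deliver 4→1 → N1(foll t2 [-])
[19] deliver 1→4 → N4(lead t2 [-])
[20] deliver 4→3 → N3(foll t2 [p])
[21] deliver 3→4 → ∅
[22] timeout(2) → N2(cand t2 [p])
[23] timeout(1) → N1(cand t3 [-])
[24] propose(2,'r') → ∅
[25] propose(2,'y') → ∅
[26] deliver 2→3 → ∅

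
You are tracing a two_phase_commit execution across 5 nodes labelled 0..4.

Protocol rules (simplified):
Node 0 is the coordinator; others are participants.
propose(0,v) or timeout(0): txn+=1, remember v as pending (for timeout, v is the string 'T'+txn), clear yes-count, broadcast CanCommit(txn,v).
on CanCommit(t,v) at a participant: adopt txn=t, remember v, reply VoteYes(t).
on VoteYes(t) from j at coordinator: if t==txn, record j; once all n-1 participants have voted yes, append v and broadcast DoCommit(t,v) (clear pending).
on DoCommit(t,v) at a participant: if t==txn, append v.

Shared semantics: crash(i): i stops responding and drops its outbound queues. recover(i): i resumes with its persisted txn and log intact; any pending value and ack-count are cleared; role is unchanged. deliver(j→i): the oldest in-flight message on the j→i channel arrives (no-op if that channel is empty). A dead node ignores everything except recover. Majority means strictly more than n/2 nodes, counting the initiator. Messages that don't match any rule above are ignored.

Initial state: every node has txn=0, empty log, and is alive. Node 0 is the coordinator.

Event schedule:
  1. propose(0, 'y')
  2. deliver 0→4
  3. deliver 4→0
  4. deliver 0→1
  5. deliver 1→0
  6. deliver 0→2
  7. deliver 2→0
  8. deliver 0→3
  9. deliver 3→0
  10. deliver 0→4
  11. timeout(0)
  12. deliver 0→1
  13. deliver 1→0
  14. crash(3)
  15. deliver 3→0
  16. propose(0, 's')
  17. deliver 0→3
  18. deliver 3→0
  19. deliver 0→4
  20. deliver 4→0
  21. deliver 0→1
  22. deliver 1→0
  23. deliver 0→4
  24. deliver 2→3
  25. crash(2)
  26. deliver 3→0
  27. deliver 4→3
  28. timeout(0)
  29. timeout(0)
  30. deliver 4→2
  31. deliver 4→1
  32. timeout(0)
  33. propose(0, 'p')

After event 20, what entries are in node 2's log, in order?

step 1 propose(0,'y'): 0={coor,t=1,log=-}
step 2 deliver 0→4: 4={part,t=1,log=-}
step 3 deliver 4→0: —
step 4 deliver 0→1: 1={part,t=1,log=-}
step 5 deliver 1→0: —
step 6 deliver 0→2: 2={part,t=1,log=-}
step 7 deliver 2→0: —
step 8 deliver 0→3: 3={part,t=1,log=-}
step 9 deliver 3→0: 0={coor,t=1,log=y}
step 10 deliver 0→4: 4={part,t=1,log=y}
step 11 timeout(0): 0={coor,t=2,log=y}
step 12 deliver 0→1: 1={part,t=1,log=y}
step 13 deliver 1→0: —
step 14 crash(3): 3={✗part,t=1,log=-}
step 15 deliver 3→0: —
step 16 propose(0,'s'): 0={coor,t=3,log=y}
step 17 deliver 0→3: —
step 18 deliver 3→0: —
step 19 deliver 0→4: 4={part,t=2,log=y}
step 20 deliver 4→0: —

empty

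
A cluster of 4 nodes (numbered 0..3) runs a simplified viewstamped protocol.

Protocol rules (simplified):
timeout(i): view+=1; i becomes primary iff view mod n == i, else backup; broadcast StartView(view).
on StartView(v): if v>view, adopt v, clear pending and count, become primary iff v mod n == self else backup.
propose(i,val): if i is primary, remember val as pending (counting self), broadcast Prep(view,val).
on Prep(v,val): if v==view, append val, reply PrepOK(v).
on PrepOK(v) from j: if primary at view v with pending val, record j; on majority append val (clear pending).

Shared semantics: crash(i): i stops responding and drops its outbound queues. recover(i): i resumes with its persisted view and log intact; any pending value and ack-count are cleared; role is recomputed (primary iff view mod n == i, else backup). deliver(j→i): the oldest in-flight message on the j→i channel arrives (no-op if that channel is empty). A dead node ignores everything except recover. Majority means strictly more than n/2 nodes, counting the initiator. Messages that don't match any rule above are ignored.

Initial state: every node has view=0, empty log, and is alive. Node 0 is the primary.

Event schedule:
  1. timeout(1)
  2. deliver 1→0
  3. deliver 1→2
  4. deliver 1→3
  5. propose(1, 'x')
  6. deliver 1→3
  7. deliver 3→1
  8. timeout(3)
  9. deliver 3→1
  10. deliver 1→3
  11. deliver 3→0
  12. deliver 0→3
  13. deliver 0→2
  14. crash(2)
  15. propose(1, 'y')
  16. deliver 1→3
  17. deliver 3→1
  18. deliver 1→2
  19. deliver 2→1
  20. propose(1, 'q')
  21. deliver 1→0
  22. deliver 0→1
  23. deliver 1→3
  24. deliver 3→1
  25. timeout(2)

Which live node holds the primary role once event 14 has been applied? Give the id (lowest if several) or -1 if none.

-1

e1 timeout(1): 1[prim,v=1,-]
e2 deliver 1→0: 0[back,v=1,-]
e3 deliver 1→2: 2[back,v=1,-]
e4 deliver 1→3: 3[back,v=1,-]
e5 propose(1,'x'): ·
e6 deliver 1→3: 3[back,v=1,x]
e7 deliver 3→1: ·
e8 timeout(3): 3[back,v=2,x]
e9 deliver 3→1: 1[back,v=2,-]
e10 deliver 1→3: ·
e11 deliver 3→0: 0[back,v=2,-]
e12 deliver 0→3: ·
e13 deliver 0→2: ·
e14 crash(2): 2[✗back,v=1,-]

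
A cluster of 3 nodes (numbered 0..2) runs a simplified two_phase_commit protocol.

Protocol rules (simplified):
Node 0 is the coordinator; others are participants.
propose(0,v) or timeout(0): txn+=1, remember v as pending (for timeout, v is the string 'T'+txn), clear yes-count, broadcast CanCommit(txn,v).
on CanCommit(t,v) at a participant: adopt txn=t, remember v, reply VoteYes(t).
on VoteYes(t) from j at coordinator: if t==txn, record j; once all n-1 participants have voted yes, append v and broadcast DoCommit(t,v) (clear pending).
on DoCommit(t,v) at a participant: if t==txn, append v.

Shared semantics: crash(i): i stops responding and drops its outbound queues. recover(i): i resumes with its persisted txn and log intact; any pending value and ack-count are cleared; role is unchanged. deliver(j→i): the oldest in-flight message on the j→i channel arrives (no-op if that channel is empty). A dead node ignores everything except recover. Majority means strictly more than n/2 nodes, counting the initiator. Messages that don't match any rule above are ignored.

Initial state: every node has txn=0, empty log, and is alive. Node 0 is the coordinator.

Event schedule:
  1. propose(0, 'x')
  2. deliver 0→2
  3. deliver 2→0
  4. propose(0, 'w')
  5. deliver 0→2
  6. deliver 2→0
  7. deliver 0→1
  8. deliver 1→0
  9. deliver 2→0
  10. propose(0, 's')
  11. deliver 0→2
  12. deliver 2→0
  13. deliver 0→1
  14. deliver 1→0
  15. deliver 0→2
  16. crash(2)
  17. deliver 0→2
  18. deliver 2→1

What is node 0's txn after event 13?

step 1 propose(0,'x'): 0={coor,t=1,log=-}
step 2 deliver 0→2: 2={part,t=1,log=-}
step 3 deliver 2→0: —
step 4 propose(0,'w'): 0={coor,t=2,log=-}
step 5 deliver 0→2: 2={part,t=2,log=-}
step 6 deliver 2→0: —
step 7 deliver 0→1: 1={part,t=1,log=-}
step 8 deliver 1→0: —
step 9 deliver 2→0: —
step 10 propose(0,'s'): 0={coor,t=3,log=-}
step 11 deliver 0→2: 2={part,t=3,log=-}
step 12 deliver 2→0: —
step 13 deliver 0→1: 1={part,t=2,log=-}

3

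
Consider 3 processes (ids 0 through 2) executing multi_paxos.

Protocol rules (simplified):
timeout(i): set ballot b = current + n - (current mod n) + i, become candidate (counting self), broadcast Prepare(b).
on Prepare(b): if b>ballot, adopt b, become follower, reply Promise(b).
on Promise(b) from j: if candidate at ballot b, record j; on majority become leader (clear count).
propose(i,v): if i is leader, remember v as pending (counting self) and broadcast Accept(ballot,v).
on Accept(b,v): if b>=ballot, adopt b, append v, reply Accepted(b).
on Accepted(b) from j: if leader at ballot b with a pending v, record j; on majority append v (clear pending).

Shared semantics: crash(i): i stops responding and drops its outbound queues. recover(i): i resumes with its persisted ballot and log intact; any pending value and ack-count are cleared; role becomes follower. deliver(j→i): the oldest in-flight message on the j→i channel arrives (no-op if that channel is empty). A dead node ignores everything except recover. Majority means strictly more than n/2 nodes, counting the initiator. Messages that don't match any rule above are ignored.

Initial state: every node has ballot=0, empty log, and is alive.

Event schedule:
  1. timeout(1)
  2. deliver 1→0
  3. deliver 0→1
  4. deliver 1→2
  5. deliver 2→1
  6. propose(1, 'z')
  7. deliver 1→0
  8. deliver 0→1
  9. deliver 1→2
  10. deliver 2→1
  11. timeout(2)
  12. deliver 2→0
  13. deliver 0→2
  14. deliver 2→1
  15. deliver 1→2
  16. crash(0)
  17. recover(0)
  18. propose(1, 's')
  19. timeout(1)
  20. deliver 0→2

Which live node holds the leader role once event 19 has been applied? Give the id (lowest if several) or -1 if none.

[1] timeout(1) → N1(cand b4 [-])
[2] deliver 1→0 → N0(foll b4 [-])
[3] deliver 0→1 → N1(lead b4 [-])
[4] deliver 1→2 → N2(foll b4 [-])
[5] deliver 2→1 → ∅
[6] propose(1,'z') → ∅
[7] deliver 1→0 → N0(foll b4 [z])
[8] deliver 0→1 → N1(lead b4 [z])
[9] deliver 1→2 → N2(foll b4 [z])
[10] deliver 2→1 → ∅
[11] timeout(2) → N2(cand b8 [z])
[12] deliver 2→0 → N0(foll b8 [z])
[13] deliver 0→2 → N2(lead b8 [z])
[14] deliver 2→1 → N1(foll b8 [z])
[15] deliver 1→2 → ∅
[16] crash(0) → N0(✗foll b8 [z])
[17] recover(0) → N0(foll b8 [z])
[18] propose(1,'s') → ∅
[19] timeout(1) → N1(cand b10 [z])

2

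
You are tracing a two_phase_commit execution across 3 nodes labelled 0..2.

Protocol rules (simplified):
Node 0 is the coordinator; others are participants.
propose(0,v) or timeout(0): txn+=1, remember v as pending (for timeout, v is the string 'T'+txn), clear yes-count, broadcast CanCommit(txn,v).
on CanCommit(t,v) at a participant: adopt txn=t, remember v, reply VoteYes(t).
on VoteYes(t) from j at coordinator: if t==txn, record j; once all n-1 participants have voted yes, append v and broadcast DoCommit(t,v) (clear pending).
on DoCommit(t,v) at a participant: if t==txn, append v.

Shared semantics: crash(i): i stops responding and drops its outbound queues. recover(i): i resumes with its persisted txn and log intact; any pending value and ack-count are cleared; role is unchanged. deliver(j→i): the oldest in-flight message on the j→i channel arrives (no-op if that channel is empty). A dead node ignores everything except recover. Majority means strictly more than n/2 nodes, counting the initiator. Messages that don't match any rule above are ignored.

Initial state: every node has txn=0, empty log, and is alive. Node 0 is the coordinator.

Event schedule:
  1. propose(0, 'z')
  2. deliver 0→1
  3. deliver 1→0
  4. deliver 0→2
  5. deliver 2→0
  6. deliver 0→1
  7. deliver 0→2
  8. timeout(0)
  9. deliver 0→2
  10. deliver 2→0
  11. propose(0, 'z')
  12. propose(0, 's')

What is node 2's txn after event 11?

2

step 1 propose(0,'z'): 0={coor,t=1,log=-}
step 2 deliver 0→1: 1={part,t=1,log=-}
step 3 deliver 1→0: —
step 4 deliver 0→2: 2={part,t=1,log=-}
step 5 deliver 2→0: 0={coor,t=1,log=z}
step 6 deliver 0→1: 1={part,t=1,log=z}
step 7 deliver 0→2: 2={part,t=1,log=z}
step 8 timeout(0): 0={coor,t=2,log=z}
step 9 deliver 0→2: 2={part,t=2,log=z}
step 10 deliver 2→0: —
step 11 propose(0,'z'): 0={coor,t=3,log=z}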